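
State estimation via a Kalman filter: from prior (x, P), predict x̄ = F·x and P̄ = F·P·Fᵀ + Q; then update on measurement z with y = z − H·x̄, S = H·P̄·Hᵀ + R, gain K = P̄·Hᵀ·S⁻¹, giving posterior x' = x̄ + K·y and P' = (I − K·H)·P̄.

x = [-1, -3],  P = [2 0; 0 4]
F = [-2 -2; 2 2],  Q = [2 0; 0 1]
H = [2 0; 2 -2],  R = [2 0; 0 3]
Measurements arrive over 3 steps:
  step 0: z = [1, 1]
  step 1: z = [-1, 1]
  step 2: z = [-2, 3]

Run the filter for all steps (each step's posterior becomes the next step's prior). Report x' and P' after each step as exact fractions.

step 0: x̄ = F·x = [8, -8]
step 0: P̄ = F·P·Fᵀ + Q = [26 -24; -24 25]
step 0: y = z − H·x̄ = [-15, -31]
step 0: S = H·P̄·Hᵀ + R = [106 200; 200 399]
step 0: K = P̄·Hᵀ·S⁻¹ = [374/1147 100/1147; 224/1147 -394/1147]
step 0: x' = x̄ + K·y = [466/1147, -322/1147]
step 0: P' = (I − K·H)·P̄ = [374/1147 224/1147; 224/1147 815/1147]
step 1: x̄ = F·x = [-288/1147, 288/1147]
step 1: P̄ = F·P·Fᵀ + Q = [8842/1147 -6548/1147; -6548/1147 7695/1147]
step 1: y = z − H·x̄ = [-571/1147, 2299/1147]
step 1: S = H·P̄·Hᵀ + R = [37662/1147 61560/1147; 61560/1147 121973/1147]
step 1: K = P̄·Hᵀ·S⁻¹ = [114278/350529 10260/116843; 68108/350529 -38746/116843]
step 1: x' = x̄ + K·y = [-83210/350529, -178874/350529]
step 1: P' = (I − K·H)·P̄ = [114278/350529 68108/350529; 68108/350529 242465/350529]
step 2: x̄ = F·x = [524168/350529, -524168/350529]
step 2: P̄ = F·P·Fᵀ + Q = [2672894/350529 -1971836/350529; -1971836/350529 2322365/350529]
step 2: y = z − H·x̄ = [-1749394/350529, -1045085/350529]
step 2: S = H·P̄·Hᵀ + R = [11392634/350529 18578920/350529; 18578920/350529 36807311/350529]
step 2: K = P̄·Hᵀ·S⁻¹ = [34484946/105777203 9289460/105777203; 20550756/105777203 -35054666/105777203]
step 2: x' = x̄ + K·y = [-41625680/105777203, -156224702/105777203]
step 2: P' = (I − K·H)·P̄ = [34484946/105777203 20550756/105777203; 20550756/105777203 73132755/105777203]

step 0: x' = [466/1147, -322/1147], P' = [374/1147 224/1147; 224/1147 815/1147]
step 1: x' = [-83210/350529, -178874/350529], P' = [114278/350529 68108/350529; 68108/350529 242465/350529]
step 2: x' = [-41625680/105777203, -156224702/105777203], P' = [34484946/105777203 20550756/105777203; 20550756/105777203 73132755/105777203]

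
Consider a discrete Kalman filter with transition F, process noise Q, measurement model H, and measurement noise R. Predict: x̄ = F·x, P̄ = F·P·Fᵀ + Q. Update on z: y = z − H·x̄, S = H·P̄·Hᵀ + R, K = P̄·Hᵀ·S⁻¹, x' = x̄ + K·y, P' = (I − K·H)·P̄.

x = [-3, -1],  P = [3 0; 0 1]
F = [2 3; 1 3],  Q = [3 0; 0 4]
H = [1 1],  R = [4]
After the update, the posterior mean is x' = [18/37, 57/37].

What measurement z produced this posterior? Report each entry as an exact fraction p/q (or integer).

x̄ = F·x = [-9, -6]
P̄ = F·P·Fᵀ + Q = [24 15; 15 16]
S = H·P̄·Hᵀ + R = [74]
K = P̄·Hᵀ·S⁻¹ = [39/74; 31/74]
x' − x̄ = [351/37, 279/37] = K·y
y = (KᵀK)⁻¹·Kᵀ·(x' − x̄) = [18]
z = y + H·x̄ = [18] + [-15] = [3]

z = [3]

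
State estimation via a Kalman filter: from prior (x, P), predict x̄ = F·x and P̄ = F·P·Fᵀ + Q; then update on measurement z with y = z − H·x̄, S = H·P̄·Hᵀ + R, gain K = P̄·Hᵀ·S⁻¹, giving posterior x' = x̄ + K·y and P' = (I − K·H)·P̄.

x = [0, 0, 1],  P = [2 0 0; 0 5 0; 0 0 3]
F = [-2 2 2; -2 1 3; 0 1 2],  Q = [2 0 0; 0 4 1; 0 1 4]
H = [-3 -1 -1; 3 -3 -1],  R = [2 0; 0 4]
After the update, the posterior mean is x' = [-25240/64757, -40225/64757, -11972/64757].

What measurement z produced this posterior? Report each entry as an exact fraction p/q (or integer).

z = [2, 1]

x̄ = F·x = [2, 3, 2]
P̄ = F·P·Fᵀ + Q = [42 36 22; 36 44 24; 22 24 21]
S = H·P̄·Hᵀ + R = [841 87; 87 163]
K = P̄·Hᵀ·S⁻¹ = [-14822/64757 218/2233; -12256/64757 -432/2233; -7872/64757 -225/2233]
x' − x̄ = [-154754/64757, -234496/64757, -141486/64757] = K·y
y = (KᵀK)⁻¹·Kᵀ·(x' − x̄) = [13, 6]
z = y + H·x̄ = [13, 6] + [-11, -5] = [2, 1]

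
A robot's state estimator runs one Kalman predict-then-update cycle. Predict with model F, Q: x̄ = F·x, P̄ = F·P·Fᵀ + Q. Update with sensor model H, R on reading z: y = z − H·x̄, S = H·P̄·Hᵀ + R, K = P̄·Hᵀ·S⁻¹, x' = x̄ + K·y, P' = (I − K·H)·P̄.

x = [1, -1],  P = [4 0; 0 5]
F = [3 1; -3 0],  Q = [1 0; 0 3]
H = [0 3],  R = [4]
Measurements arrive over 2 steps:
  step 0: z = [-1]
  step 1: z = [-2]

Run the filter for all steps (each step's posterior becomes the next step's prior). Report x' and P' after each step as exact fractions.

step 0: x' = [-154/355, -129/355], P' = [3246/355 -144/355; -144/355 156/355]
step 1: x' = [53769/273931, -179826/273931], P' = [1268425/273931 -115128/273931; -115128/273931 121116/273931]

step 0: x̄ = F·x = [2, -3]
step 0: P̄ = F·P·Fᵀ + Q = [42 -36; -36 39]
step 0: y = z − H·x̄ = [8]
step 0: S = H·P̄·Hᵀ + R = [355]
step 0: K = P̄·Hᵀ·S⁻¹ = [-108/355; 117/355]
step 0: x' = x̄ + K·y = [-154/355, -129/355]
step 0: P' = (I − K·H)·P̄ = [3246/355 -144/355; -144/355 156/355]
step 1: x̄ = F·x = [-591/355, 462/355]
step 1: P̄ = F·P·Fᵀ + Q = [28861/355 -28782/355; -28782/355 30279/355]
step 1: y = z − H·x̄ = [-2096/355]
step 1: S = H·P̄·Hᵀ + R = [273931/355]
step 1: K = P̄·Hᵀ·S⁻¹ = [-86346/273931; 90837/273931]
step 1: x' = x̄ + K·y = [53769/273931, -179826/273931]
step 1: P' = (I − K·H)·P̄ = [1268425/273931 -115128/273931; -115128/273931 121116/273931]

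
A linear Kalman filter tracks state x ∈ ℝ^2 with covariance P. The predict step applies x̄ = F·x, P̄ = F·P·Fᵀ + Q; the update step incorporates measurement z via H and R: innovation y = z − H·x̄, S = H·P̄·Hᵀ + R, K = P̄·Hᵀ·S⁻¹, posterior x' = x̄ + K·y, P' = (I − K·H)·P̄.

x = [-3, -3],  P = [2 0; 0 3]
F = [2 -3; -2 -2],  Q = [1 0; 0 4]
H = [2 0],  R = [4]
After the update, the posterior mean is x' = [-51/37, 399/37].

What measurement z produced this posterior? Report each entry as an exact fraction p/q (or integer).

x̄ = F·x = [3, 12]
P̄ = F·P·Fᵀ + Q = [36 10; 10 24]
S = H·P̄·Hᵀ + R = [148]
K = P̄·Hᵀ·S⁻¹ = [18/37; 5/37]
x' − x̄ = [-162/37, -45/37] = K·y
y = (KᵀK)⁻¹·Kᵀ·(x' − x̄) = [-9]
z = y + H·x̄ = [-9] + [6] = [-3]

z = [-3]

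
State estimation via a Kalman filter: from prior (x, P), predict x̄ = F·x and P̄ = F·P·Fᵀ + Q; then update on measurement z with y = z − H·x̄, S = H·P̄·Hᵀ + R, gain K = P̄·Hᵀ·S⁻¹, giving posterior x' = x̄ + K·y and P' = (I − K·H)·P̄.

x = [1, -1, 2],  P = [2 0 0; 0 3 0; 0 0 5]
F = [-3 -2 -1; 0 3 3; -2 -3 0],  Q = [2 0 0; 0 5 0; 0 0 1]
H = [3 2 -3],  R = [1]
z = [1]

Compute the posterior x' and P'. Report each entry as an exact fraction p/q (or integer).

x̄ = F·x = [-3, 3, 1]
P̄ = F·P·Fᵀ + Q = [37 -33 30; -33 77 -27; 30 -27 36]
y = z − H·x̄ = [7]
S = H·P̄·Hᵀ + R = [354]
K = P̄·Hᵀ·S⁻¹ = [-15/118; 68/177; -12/59]
x' = x̄ + K·y = [-459/118, 1007/177, -25/59]
P' = (I − K·H)·P̄ = [3691/118 -927/59 1230/59; -927/59 4381/177 39/59; 1230/59 39/59 1260/59]

x' = [-459/118, 1007/177, -25/59]
P' = [3691/118 -927/59 1230/59; -927/59 4381/177 39/59; 1230/59 39/59 1260/59]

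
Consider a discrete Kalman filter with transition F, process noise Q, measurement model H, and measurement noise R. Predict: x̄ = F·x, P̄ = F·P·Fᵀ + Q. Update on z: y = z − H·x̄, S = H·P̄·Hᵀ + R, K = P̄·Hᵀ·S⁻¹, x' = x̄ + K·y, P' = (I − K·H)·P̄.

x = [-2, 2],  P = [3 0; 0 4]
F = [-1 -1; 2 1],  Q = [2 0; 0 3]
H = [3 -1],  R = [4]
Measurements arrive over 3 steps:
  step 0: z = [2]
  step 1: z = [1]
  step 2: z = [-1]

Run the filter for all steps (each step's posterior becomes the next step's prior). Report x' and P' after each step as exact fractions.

step 0: x̄ = F·x = [0, -2]
step 0: P̄ = F·P·Fᵀ + Q = [9 -10; -10 19]
step 0: y = z − H·x̄ = [0]
step 0: S = H·P̄·Hᵀ + R = [164]
step 0: K = P̄·Hᵀ·S⁻¹ = [37/164; -49/164]
step 0: x' = x̄ + K·y = [0, -2]
step 0: P' = (I − K·H)·P̄ = [107/164 173/164; 173/164 715/164]
step 1: x̄ = F·x = [2, -2]
step 1: P̄ = F·P·Fᵀ + Q = [374/41 -362/41; -362/41 2327/164]
step 1: y = z − H·x̄ = [-7]
step 1: S = H·P̄·Hᵀ + R = [25135/164]
step 1: K = P̄·Hᵀ·S⁻¹ = [5936/25135; -6671/25135]
step 1: x' = x̄ + K·y = [8718/25135, -3573/25135]
step 1: P' = (I − K·H)·P̄ = [14426/25135 19534/25135; 19534/25135 85286/25135]
step 2: x̄ = F·x = [-1029/5027, 13863/25135]
step 2: P̄ = F·P·Fᵀ + Q = [37810/5027 -34548/5027; -34548/5027 296531/25135]
step 2: y = z − H·x̄ = [4163/25135]
step 2: S = H·P̄·Hᵀ + R = [3134961/25135]
step 2: K = P̄·Hᵀ·S⁻¹ = [82210/348329; -814751/3134961]
step 2: x' = x̄ + K·y = [-57685/348329, 1594118/3134961]
step 2: P' = (I − K·H)·P̄ = [199930/348329 270950/348329; 270950/348329 10574654/3134961]

step 0: x' = [0, -2], P' = [107/164 173/164; 173/164 715/164]
step 1: x' = [8718/25135, -3573/25135], P' = [14426/25135 19534/25135; 19534/25135 85286/25135]
step 2: x' = [-57685/348329, 1594118/3134961], P' = [199930/348329 270950/348329; 270950/348329 10574654/3134961]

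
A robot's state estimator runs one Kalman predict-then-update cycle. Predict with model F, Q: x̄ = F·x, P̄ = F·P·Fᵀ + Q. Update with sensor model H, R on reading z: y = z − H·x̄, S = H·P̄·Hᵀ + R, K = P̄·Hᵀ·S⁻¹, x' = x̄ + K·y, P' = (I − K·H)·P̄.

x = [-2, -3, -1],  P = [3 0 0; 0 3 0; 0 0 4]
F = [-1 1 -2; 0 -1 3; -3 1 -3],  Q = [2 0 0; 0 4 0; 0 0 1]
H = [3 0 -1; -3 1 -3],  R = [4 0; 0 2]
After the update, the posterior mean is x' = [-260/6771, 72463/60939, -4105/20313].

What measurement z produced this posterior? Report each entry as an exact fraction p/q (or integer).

z = [1, 2]

x̄ = F·x = [1, 0, 6]
P̄ = F·P·Fᵀ + Q = [24 -27 36; -27 43 -39; 36 -39 67]
S = H·P̄·Hᵀ + R = [71 -273; -273 1908]
K = P̄·Hᵀ·S⁻¹ = [451/2257 -541/6771; -4781/20313 5645/60939; -1864/6771 -4505/20313]
x' − x̄ = [-7031/6771, 72463/60939, -125983/20313] = K·y
y = (KᵀK)⁻¹·Kᵀ·(x' − x̄) = [4, 23]
z = y + H·x̄ = [4, 23] + [-3, -21] = [1, 2]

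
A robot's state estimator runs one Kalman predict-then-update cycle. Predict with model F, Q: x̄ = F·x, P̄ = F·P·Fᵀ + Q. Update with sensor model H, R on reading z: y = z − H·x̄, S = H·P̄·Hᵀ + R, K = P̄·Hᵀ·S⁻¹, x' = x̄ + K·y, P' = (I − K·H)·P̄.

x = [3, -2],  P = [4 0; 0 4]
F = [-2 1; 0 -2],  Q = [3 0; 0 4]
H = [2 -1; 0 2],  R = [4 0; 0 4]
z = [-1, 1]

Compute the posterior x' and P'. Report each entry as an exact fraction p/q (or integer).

x' = [-541/906, 185/453]
P' = [518/453 190/453; 190/453 416/453]

x̄ = F·x = [-8, 4]
P̄ = F·P·Fᵀ + Q = [23 -8; -8 20]
y = z − H·x̄ = [19, -7]
S = H·P̄·Hᵀ + R = [148 -72; -72 84]
K = P̄·Hᵀ·S⁻¹ = [141/302 95/453; -3/151 208/453]
x' = x̄ + K·y = [-541/906, 185/453]
P' = (I − K·H)·P̄ = [518/453 190/453; 190/453 416/453]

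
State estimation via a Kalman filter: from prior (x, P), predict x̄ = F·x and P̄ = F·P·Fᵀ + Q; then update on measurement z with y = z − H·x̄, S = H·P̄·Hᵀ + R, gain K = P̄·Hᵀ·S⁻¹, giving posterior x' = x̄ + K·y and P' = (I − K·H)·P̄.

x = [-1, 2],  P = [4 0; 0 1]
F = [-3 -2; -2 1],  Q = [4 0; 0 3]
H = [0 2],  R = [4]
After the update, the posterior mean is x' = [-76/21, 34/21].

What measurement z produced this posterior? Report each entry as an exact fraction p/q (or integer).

x̄ = F·x = [-1, 4]
P̄ = F·P·Fᵀ + Q = [44 22; 22 20]
S = H·P̄·Hᵀ + R = [84]
K = P̄·Hᵀ·S⁻¹ = [11/21; 10/21]
x' − x̄ = [-55/21, -50/21] = K·y
y = (KᵀK)⁻¹·Kᵀ·(x' − x̄) = [-5]
z = y + H·x̄ = [-5] + [8] = [3]

z = [3]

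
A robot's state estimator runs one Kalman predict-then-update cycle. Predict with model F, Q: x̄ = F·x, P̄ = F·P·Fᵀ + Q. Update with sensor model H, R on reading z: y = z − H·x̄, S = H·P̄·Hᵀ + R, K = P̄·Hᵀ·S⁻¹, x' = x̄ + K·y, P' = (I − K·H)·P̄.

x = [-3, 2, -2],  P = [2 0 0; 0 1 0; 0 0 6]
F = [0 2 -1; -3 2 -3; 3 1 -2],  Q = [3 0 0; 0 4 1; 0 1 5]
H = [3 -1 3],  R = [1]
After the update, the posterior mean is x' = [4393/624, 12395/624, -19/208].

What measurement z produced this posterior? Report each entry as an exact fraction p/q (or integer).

x̄ = F·x = [6, 19, -3]
P̄ = F·P·Fᵀ + Q = [13 22 14; 22 80 21; 14 21 48]
S = H·P̄·Hᵀ + R = [624]
K = P̄·Hᵀ·S⁻¹ = [59/624; 49/624; 55/208]
x' − x̄ = [649/624, 539/624, 605/208] = K·y
y = (KᵀK)⁻¹·Kᵀ·(x' − x̄) = [11]
z = y + H·x̄ = [11] + [-10] = [1]

z = [1]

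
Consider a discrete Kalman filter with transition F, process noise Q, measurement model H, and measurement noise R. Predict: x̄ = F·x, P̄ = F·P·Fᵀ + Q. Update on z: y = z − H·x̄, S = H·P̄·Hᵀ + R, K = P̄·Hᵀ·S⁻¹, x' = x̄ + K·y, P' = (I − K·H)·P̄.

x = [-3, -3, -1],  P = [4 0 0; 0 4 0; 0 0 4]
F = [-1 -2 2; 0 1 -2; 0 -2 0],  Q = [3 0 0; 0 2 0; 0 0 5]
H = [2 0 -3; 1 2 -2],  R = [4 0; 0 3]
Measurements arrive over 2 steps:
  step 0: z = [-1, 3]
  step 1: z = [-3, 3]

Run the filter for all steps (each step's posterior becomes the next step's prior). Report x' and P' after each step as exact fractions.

step 0: x̄ = F·x = [7, -1, 6]
step 0: P̄ = F·P·Fᵀ + Q = [39 -24 16; -24 22 -8; 16 -8 21]
step 0: y = z − H·x̄ = [3, 10]
step 0: S = H·P̄·Hᵀ + R = [157 44; 44 118]
step 0: K = P̄·Hᵀ·S⁻¹ = [2672/8295 -7757/16590; -736/2765 1118/2765; -181/1659 -523/1659]
step 0: x' = x̄ + K·y = [27296/8295, 6207/2765, 4181/1659]
step 0: P' = (I − K·H)·P̄ = [168653/16590 1558/2765 10531/1659; 1558/2765 2918/2765 404/553; 10531/1659 404/553 7262/1659]
step 1: x̄ = F·x = [-7576/2765, -23189/8295, -12414/2765]
step 1: P̄ = F·P·Fᵀ + Q = [32709/5530 -8584/2765 6708/2765; -8584/2765 146344/8295 2244/2765; 6708/2765 2244/2765 25497/2765]
step 1: y = z − H·x̄ = [-6077/553, 19507/8295]
step 1: S = H·P̄·Hᵀ + R = [45091/553 18187/553; 18187/553 1455857/16590]
step 1: K = P̄·Hᵀ·S⁻¹ = [725712/7751153 -9444909/100764989; -2250492/7751153 46051768/100764989; -1950591/7751153 -7024086/100764989]
step 1: x' = x̄ + K·y = [-401978073/100764989, 148108413/100764989, -190262685/100764989]
step 1: P' = (I − K·H)·P̄ = [504460965/100764989 57330456/100764989 323728302/100764989; 57330456/100764989 117641256/100764989 77228832/100764989; 323728302/100764989 77228832/100764989 249629112/100764989]

step 0: x' = [27296/8295, 6207/2765, 4181/1659], P' = [168653/16590 1558/2765 10531/1659; 1558/2765 2918/2765 404/553; 10531/1659 404/553 7262/1659]
step 1: x' = [-401978073/100764989, 148108413/100764989, -190262685/100764989], P' = [504460965/100764989 57330456/100764989 323728302/100764989; 57330456/100764989 117641256/100764989 77228832/100764989; 323728302/100764989 77228832/100764989 249629112/100764989]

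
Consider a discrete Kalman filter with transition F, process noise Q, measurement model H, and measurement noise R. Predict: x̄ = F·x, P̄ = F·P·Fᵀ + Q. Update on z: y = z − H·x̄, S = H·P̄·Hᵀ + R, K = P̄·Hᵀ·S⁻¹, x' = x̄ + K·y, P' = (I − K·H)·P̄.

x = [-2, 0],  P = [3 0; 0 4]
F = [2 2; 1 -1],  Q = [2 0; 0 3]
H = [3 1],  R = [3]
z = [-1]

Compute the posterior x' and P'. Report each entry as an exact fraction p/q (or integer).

x̄ = F·x = [-4, -2]
P̄ = F·P·Fᵀ + Q = [30 -2; -2 10]
y = z − H·x̄ = [13]
S = H·P̄·Hᵀ + R = [271]
K = P̄·Hᵀ·S⁻¹ = [88/271; 4/271]
x' = x̄ + K·y = [60/271, -490/271]
P' = (I − K·H)·P̄ = [386/271 -894/271; -894/271 2694/271]

x' = [60/271, -490/271]
P' = [386/271 -894/271; -894/271 2694/271]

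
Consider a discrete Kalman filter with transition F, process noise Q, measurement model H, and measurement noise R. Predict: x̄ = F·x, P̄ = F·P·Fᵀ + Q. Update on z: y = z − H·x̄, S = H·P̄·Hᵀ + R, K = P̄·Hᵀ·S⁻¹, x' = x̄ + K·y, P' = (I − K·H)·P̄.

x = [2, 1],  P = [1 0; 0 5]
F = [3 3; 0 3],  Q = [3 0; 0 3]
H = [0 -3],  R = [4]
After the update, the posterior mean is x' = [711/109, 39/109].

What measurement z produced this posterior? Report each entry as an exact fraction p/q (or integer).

z = [-1]

x̄ = F·x = [9, 3]
P̄ = F·P·Fᵀ + Q = [57 45; 45 48]
S = H·P̄·Hᵀ + R = [436]
K = P̄·Hᵀ·S⁻¹ = [-135/436; -36/109]
x' − x̄ = [-270/109, -288/109] = K·y
y = (KᵀK)⁻¹·Kᵀ·(x' − x̄) = [8]
z = y + H·x̄ = [8] + [-9] = [-1]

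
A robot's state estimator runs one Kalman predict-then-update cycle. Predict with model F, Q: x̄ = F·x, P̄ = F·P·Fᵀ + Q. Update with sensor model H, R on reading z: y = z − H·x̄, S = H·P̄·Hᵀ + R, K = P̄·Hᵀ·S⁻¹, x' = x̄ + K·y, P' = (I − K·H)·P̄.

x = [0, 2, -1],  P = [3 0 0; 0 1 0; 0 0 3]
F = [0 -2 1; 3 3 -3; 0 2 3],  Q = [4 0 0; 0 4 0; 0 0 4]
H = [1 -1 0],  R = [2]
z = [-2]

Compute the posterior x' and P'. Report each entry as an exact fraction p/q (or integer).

x' = [-119/55, 3/55, 211/55]
P' = [267/55 241/55 -63/55; 241/55 323/55 -89/55; -63/55 -89/55 1587/55]

x̄ = F·x = [-5, 9, 1]
P̄ = F·P·Fᵀ + Q = [11 -15 5; -15 67 -21; 5 -21 35]
y = z − H·x̄ = [12]
S = H·P̄·Hᵀ + R = [110]
K = P̄·Hᵀ·S⁻¹ = [13/55; -41/55; 13/55]
x' = x̄ + K·y = [-119/55, 3/55, 211/55]
P' = (I − K·H)·P̄ = [267/55 241/55 -63/55; 241/55 323/55 -89/55; -63/55 -89/55 1587/55]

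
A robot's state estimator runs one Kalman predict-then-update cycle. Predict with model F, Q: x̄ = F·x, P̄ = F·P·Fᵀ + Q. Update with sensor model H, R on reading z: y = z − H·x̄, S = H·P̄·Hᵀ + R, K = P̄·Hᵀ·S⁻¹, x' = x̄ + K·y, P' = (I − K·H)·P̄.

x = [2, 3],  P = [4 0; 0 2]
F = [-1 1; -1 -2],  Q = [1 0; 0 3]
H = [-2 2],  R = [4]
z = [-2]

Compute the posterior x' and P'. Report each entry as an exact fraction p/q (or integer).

x̄ = F·x = [1, -8]
P̄ = F·P·Fᵀ + Q = [7 0; 0 15]
y = z − H·x̄ = [16]
S = H·P̄·Hᵀ + R = [92]
K = P̄·Hᵀ·S⁻¹ = [-7/46; 15/46]
x' = x̄ + K·y = [-33/23, -64/23]
P' = (I − K·H)·P̄ = [112/23 105/23; 105/23 120/23]

x' = [-33/23, -64/23]
P' = [112/23 105/23; 105/23 120/23]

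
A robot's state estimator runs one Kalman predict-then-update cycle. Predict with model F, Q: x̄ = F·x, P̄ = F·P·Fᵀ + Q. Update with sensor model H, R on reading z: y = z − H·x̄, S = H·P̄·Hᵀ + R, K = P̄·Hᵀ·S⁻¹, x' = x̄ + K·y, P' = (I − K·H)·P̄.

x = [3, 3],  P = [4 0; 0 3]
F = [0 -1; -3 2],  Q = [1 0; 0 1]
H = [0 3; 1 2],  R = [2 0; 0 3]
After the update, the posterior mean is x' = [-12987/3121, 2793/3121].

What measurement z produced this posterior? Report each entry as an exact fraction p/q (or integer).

x̄ = F·x = [-3, -3]
P̄ = F·P·Fᵀ + Q = [4 -6; -6 49]
S = H·P̄·Hᵀ + R = [443 276; 276 179]
K = P̄·Hᵀ·S⁻¹ = [-1014/3121 1424/3121; 921/3121 184/3121]
x' − x̄ = [-3624/3121, 12156/3121] = K·y
y = (KᵀK)⁻¹·Kᵀ·(x' − x̄) = [12, 6]
z = y + H·x̄ = [12, 6] + [-9, -9] = [3, -3]

z = [3, -3]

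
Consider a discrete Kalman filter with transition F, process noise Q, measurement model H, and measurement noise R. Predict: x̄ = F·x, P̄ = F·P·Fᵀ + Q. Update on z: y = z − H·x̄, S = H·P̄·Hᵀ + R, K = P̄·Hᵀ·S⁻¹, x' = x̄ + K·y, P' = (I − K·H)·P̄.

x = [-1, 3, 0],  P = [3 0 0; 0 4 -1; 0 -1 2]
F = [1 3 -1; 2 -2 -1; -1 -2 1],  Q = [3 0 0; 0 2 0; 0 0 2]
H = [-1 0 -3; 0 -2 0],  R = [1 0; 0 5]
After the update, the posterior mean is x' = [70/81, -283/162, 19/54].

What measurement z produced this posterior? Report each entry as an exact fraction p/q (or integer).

z = [-2, 3]

x̄ = F·x = [8, -8, -5]
P̄ = F·P·Fᵀ + Q = [50 -15 -34; -15 28 8; -34 8 27]
S = H·P̄·Hᵀ + R = [90 18; 18 117]
K = P̄·Hᵀ·S⁻¹ = [44/81 14/81; -5/1134 -271/567; -193/378 -11/189]
x' − x̄ = [-578/81, 1013/162, 289/54] = K·y
y = (KᵀK)⁻¹·Kᵀ·(x' − x̄) = [-9, -13]
z = y + H·x̄ = [-9, -13] + [7, 16] = [-2, 3]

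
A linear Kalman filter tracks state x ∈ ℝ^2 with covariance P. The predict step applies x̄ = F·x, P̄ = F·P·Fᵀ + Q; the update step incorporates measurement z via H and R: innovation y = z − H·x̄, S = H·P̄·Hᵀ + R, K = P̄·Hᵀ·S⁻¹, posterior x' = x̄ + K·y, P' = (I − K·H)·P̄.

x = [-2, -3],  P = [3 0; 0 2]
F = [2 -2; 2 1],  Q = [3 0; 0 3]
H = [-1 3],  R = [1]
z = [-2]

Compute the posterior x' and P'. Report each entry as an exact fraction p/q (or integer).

x̄ = F·x = [2, -7]
P̄ = F·P·Fᵀ + Q = [23 8; 8 17]
y = z − H·x̄ = [21]
S = H·P̄·Hᵀ + R = [129]
K = P̄·Hᵀ·S⁻¹ = [1/129; 1/3]
x' = x̄ + K·y = [93/43, 0]
P' = (I − K·H)·P̄ = [2966/129 23/3; 23/3 8/3]

x' = [93/43, 0]
P' = [2966/129 23/3; 23/3 8/3]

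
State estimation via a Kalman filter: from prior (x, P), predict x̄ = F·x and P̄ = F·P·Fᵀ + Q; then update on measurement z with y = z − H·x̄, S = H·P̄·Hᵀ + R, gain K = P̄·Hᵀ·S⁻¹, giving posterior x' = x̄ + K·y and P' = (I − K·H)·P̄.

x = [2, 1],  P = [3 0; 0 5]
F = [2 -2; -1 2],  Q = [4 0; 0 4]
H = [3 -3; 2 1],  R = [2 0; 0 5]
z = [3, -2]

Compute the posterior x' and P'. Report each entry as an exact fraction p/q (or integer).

x̄ = F·x = [2, 0]
P̄ = F·P·Fᵀ + Q = [36 -26; -26 27]
y = z − H·x̄ = [-3, -6]
S = H·P̄·Hᵀ + R = [1037 213; 213 72]
K = P̄·Hᵀ·S⁻¹ = [1198/9765 8084/29295; -2041/9765 7942/29295]
x' = x̄ + K·y = [-232/9765, -9761/9765]
P' = (I − K·H)·P̄ = [14272/29295 11876/29295; 11876/29295 15958/29295]

x' = [-232/9765, -9761/9765]
P' = [14272/29295 11876/29295; 11876/29295 15958/29295]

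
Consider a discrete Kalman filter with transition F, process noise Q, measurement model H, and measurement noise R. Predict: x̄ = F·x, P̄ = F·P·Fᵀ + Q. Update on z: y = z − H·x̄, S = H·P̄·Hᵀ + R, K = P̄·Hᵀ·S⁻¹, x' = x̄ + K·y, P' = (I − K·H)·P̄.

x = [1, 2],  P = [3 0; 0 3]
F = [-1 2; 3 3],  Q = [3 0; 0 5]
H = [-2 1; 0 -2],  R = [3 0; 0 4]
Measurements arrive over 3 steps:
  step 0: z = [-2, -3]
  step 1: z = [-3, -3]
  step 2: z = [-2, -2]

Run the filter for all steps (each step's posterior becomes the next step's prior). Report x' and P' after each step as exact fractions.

step 0: x̄ = F·x = [3, 9]
step 0: P̄ = F·P·Fᵀ + Q = [18 9; 9 59]
step 0: y = z − H·x̄ = [-5, 15]
step 0: S = H·P̄·Hᵀ + R = [98 -82; -82 240]
step 0: K = P̄·Hᵀ·S⁻¹ = [-9/19 -9/38; 41/4199 -4101/8398]
step 0: x' = x̄ + K·y = [69/38, 13657/8398]
step 0: P' = (I − K·H)·P̄ = [18/19 9/19; 9/19 4101/4199]
step 1: x̄ = F·x = [635/442, 43359/4199]
step 1: P̄ = F·P·Fᵀ + Q = [1317/221 981/221; 981/221 129508/4199]
step 1: y = z − H·x̄ = [-43891/4199, 74121/4199]
step 1: S = H·P̄·Hᵀ + R = [167641/4199 -184460/4199; -184460/4199 534828/4199]
step 1: K = P̄·Hᵀ·S⁻¹ = [-1409481/3312313 -1433991/6624626; 92230/3312313 -1572336/3312313]
step 1: x' = x̄ + K·y = [6835112/3312313, 5484019/3312313]
step 1: P' = (I − K·H)·P̄ = [2831217/3312313 1433991/3312313; 1433991/3312313 3144672/3312313]
step 2: x̄ = F·x = [4132926/3312313, 36957393/3312313]
step 2: P̄ = F·P·Fᵀ + Q = [19610880/3312313 14676354/3312313; 14676354/3312313 96156404/3312313]
step 2: y = z − H·x̄ = [-35316167/3312313, 67290160/3312313]
step 2: S = H·P̄·Hᵀ + R = [125831447/3312313 -133607392/3312313; -133607392/3312313 397874868/3312313]
step 2: K = P̄·Hᵀ·S⁻¹ = [-1033095222/2431400291 -526289439/2431400291; 66803696/2431400291 -1152784422/2431400291]
step 2: x' = x̄ + K·y = [3357068100/2431400291, 2997276347/2431400291]
step 2: P' = (I − K·H)·P̄ = [2075932272/2431400291 1052578878/2431400291; 1052578878/2431400291 2305568844/2431400291]

step 0: x' = [69/38, 13657/8398], P' = [18/19 9/19; 9/19 4101/4199]
step 1: x' = [6835112/3312313, 5484019/3312313], P' = [2831217/3312313 1433991/3312313; 1433991/3312313 3144672/3312313]
step 2: x' = [3357068100/2431400291, 2997276347/2431400291], P' = [2075932272/2431400291 1052578878/2431400291; 1052578878/2431400291 2305568844/2431400291]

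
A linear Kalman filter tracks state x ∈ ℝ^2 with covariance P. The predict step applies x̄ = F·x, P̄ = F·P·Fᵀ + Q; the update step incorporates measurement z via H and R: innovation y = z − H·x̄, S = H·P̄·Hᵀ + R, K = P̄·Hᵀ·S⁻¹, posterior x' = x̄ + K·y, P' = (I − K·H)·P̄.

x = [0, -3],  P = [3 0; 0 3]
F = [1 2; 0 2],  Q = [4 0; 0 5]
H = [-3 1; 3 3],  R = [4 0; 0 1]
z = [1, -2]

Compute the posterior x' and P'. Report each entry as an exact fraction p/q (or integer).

x̄ = F·x = [-6, -6]
P̄ = F·P·Fᵀ + Q = [19 12; 12 17]
y = z − H·x̄ = [-11, 34]
S = H·P̄·Hᵀ + R = [120 -192; -192 541]
K = P̄·Hᵀ·S⁻¹ = [-309/1336 15/167; 6425/28056 283/1169]
x' = x̄ + K·y = [-537/1336, -8083/28056]
P' = (I − K·H)·P̄ = [319/1336 -279/1336; -279/1336 8123/28056]

x' = [-537/1336, -8083/28056]
P' = [319/1336 -279/1336; -279/1336 8123/28056]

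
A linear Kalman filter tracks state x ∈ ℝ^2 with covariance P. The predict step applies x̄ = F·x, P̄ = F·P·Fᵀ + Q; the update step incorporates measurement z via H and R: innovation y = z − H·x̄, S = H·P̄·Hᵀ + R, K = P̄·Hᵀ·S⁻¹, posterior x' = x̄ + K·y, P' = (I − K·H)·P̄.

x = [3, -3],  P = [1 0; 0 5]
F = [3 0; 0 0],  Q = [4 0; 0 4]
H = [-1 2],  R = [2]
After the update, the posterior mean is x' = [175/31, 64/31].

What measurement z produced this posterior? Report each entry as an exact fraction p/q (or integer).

x̄ = F·x = [9, 0]
P̄ = F·P·Fᵀ + Q = [13 0; 0 4]
S = H·P̄·Hᵀ + R = [31]
K = P̄·Hᵀ·S⁻¹ = [-13/31; 8/31]
x' − x̄ = [-104/31, 64/31] = K·y
y = (KᵀK)⁻¹·Kᵀ·(x' − x̄) = [8]
z = y + H·x̄ = [8] + [-9] = [-1]

z = [-1]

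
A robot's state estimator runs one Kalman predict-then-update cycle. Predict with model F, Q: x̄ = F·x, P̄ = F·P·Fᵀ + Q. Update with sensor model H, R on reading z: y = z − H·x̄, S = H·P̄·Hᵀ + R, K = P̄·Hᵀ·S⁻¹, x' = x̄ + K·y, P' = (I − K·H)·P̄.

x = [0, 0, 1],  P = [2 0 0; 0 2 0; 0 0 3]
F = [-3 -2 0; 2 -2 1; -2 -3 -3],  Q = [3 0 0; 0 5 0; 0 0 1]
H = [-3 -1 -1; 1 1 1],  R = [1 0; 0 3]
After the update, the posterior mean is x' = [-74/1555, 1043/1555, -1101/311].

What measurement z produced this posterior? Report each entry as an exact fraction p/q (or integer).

z = [3, -3]

x̄ = F·x = [0, 1, -3]
P̄ = F·P·Fᵀ + Q = [29 -4 24; -4 24 -5; 24 -5 54]
S = H·P̄·Hᵀ + R = [450 -235; -235 140]
K = P̄·Hᵀ·S⁻¹ = [-693/1555 -619/1555; 509/1555 1021/1555; 43/1555 883/1555]
x' − x̄ = [-74/1555, -512/1555, -168/311] = K·y
y = (KᵀK)⁻¹·Kᵀ·(x' − x̄) = [1, -1]
z = y + H·x̄ = [1, -1] + [2, -2] = [3, -3]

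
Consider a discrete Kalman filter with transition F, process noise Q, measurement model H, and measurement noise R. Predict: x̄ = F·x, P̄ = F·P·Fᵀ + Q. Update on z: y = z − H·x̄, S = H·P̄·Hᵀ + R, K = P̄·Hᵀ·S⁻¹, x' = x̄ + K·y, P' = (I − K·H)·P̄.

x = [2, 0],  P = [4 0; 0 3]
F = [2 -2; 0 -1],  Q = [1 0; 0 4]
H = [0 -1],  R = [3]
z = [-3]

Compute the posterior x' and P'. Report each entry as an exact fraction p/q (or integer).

x' = [29/5, 21/10]
P' = [127/5 9/5; 9/5 21/10]

x̄ = F·x = [4, 0]
P̄ = F·P·Fᵀ + Q = [29 6; 6 7]
y = z − H·x̄ = [-3]
S = H·P̄·Hᵀ + R = [10]
K = P̄·Hᵀ·S⁻¹ = [-3/5; -7/10]
x' = x̄ + K·y = [29/5, 21/10]
P' = (I − K·H)·P̄ = [127/5 9/5; 9/5 21/10]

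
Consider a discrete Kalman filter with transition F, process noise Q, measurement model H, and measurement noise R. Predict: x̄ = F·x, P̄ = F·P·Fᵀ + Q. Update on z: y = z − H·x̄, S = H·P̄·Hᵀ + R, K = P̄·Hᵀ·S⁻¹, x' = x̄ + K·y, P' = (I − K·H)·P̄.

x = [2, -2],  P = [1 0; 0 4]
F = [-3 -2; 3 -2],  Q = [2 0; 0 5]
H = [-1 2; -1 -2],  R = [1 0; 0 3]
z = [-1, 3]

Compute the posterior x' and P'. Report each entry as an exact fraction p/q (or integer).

x' = [-13210/12711, -11890/12711]
P' = [12257/12711 3065/12711; 3065/12711 3134/12711]

x̄ = F·x = [-2, 10]
P̄ = F·P·Fᵀ + Q = [27 7; 7 30]
y = z − H·x̄ = [-23, 21]
S = H·P̄·Hᵀ + R = [120 -93; -93 178]
K = P̄·Hᵀ·S⁻¹ = [-6127/12711 -2043/4237; 3203/12711 -1037/4237]
x' = x̄ + K·y = [-13210/12711, -11890/12711]
P' = (I − K·H)·P̄ = [12257/12711 3065/12711; 3065/12711 3134/12711]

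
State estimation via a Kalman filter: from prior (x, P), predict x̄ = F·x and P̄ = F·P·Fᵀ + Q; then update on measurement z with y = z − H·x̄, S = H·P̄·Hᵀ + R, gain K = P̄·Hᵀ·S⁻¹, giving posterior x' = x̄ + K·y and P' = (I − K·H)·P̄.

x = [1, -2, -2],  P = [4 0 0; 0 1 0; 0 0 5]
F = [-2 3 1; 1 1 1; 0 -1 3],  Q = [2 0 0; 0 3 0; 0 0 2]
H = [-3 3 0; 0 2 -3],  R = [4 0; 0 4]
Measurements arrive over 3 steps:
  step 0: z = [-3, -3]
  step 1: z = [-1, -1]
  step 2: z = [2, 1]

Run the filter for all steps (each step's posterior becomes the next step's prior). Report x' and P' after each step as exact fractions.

step 0: x' = [-126671/31820, -156111/31820, -1973/860], P' = [63031/7955 60651/7955 1113/215; 60651/7955 61771/7955 1133/215; 1113/215 1133/215 863/215]
step 1: x' = [-361788869/67102156, -377408315/67102156, -104723511/33551078], P' = [341624676/16775539 342784544/16775539 223625000/16775539; 342784544/16775539 351063776/16775539 228881208/16775539; 223625000/16775539 228881208/16775539 156082948/16775539]
step 2: x' = [-18019924897/19727878212, -4815558737/19727878212, -1755391076/4931969553], P' = [3489332074558/133163177931 3509078184806/133163177931 2276138633492/133163177931; 3509078184806/133163177931 3585399901066/133163177931 2324570163196/133163177931; 2276138633492/133163177931 2324570163196/133163177931 1561445082556/133163177931]

step 0: x̄ = F·x = [-10, -3, -4]
step 0: P̄ = F·P·Fᵀ + Q = [32 0 12; 0 13 14; 12 14 48]
step 0: y = z − H·x̄ = [-24, -9]
step 0: S = H·P̄·Hᵀ + R = [409 60; 60 320]
step 0: K = P̄·Hᵀ·S⁻¹ = [-357/1591 -2241/31820; 168/1591 -2221/31820; 3/43 -323/860]
step 0: x' = x̄ + K·y = [-126671/31820, -156111/31820, -1973/860]
step 0: P' = (I − K·H)·P̄ = [63031/7955 60651/7955 1113/215; 60651/7955 61771/7955 1133/215; 1113/215 1133/215 863/215]
step 1: x̄ = F·x = [-71998/7955, -355783/31820, -15723/7955]
step 1: P̄ = F·P·Fᵀ + Q = [214894/7955 278336/7955 120064/7955; 278336/7955 468104/7955 180756/7955; 120064/7955 180756/7955 113534/7955]
step 1: y = z − H·x̄ = [171553/31820, 49107/3182]
step 1: S = H·P̄·Hᵀ + R = [1168754/7955 118476/1591; 118476/1591 151394/1591]
step 1: K = P̄·Hᵀ·S⁻¹ = [869901/16775539 3673522/16775539; 6209424/16775539 3870982/16775539; 3942156/16775539 -2621607/16775539]
step 1: x' = x̄ + K·y = [-361788869/67102156, -377408315/67102156, -104723511/33551078]
step 1: P' = (I − K·H)·P̄ = [341624676/16775539 342784544/16775539 223625000/16775539; 342784544/16775539 351063776/16775539 228881208/16775539; 223625000/16775539 228881208/16775539 156082948/16775539]
step 2: x̄ = F·x = [-618094229/67102156, -474322103/33551078, -250932751/67102156]
step 2: P̄ = F·P·Fᵀ + Q = [1081079434/16775539 1560709300/16775539 589926268/16775539; 1560709300/16775539 2489679521/16775539 903037940/16775539; 589926268/16775539 903037940/16775539 416074138/16775539]
step 2: y = z − H·x̄ = [1125854243/67102156, 1211592315/67102156]
step 2: S = H·P̄·Hᵀ + R = [4111165351/16775539 2755816278/16775539; 2755816278/16775539 2934032202/16775539]
step 2: K = P̄·Hᵀ·S⁻¹ = [4936527562/44387725977 47435117284/133163177931; 19080429065/44387725977 49272328136/133163177931; 12107882426/44387725977 -8798730319/133163177931]
step 2: x' = x̄ + K·y = [-18019924897/19727878212, -4815558737/19727878212, -1755391076/4931969553]
step 2: P' = (I − K·H)·P̄ = [3489332074558/133163177931 3509078184806/133163177931 2276138633492/133163177931; 3509078184806/133163177931 3585399901066/133163177931 2324570163196/133163177931; 2276138633492/133163177931 2324570163196/133163177931 1561445082556/133163177931]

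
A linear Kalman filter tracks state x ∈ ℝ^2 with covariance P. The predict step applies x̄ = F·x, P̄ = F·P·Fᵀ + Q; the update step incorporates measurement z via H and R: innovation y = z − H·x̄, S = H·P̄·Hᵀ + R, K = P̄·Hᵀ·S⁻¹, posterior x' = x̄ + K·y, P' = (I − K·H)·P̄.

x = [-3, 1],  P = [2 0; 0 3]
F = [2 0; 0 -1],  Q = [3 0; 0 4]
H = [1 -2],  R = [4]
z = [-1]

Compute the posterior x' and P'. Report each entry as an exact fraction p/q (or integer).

x' = [-225/43, -85/43]
P' = [352/43 154/43; 154/43 105/43]

x̄ = F·x = [-6, -1]
P̄ = F·P·Fᵀ + Q = [11 0; 0 7]
y = z − H·x̄ = [3]
S = H·P̄·Hᵀ + R = [43]
K = P̄·Hᵀ·S⁻¹ = [11/43; -14/43]
x' = x̄ + K·y = [-225/43, -85/43]
P' = (I − K·H)·P̄ = [352/43 154/43; 154/43 105/43]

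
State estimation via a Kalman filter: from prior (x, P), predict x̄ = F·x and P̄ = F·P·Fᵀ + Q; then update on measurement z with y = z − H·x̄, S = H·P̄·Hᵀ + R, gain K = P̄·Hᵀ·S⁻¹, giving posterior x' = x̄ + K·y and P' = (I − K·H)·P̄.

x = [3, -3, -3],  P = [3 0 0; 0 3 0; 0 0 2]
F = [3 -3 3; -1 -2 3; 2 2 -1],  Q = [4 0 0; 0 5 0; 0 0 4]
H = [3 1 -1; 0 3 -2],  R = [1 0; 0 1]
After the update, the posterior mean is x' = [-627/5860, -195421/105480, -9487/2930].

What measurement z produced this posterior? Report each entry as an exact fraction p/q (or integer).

z = [1, 1]

x̄ = F·x = [9, -6, 3]
P̄ = F·P·Fᵀ + Q = [76 27 -6; 27 38 -24; -6 -24 30]
S = H·P̄·Hᵀ + R = [999 573; 573 751]
K = P̄·Hᵀ·S⁻¹ = [7929/23440 -3147/23440; 14567/421920 26633/140640; 599/11720 -2517/11720]
x' − x̄ = [-53367/5860, 437459/105480, -18277/2930] = K·y
y = (KᵀK)⁻¹·Kᵀ·(x' − x̄) = [-17, 25]
z = y + H·x̄ = [-17, 25] + [18, -24] = [1, 1]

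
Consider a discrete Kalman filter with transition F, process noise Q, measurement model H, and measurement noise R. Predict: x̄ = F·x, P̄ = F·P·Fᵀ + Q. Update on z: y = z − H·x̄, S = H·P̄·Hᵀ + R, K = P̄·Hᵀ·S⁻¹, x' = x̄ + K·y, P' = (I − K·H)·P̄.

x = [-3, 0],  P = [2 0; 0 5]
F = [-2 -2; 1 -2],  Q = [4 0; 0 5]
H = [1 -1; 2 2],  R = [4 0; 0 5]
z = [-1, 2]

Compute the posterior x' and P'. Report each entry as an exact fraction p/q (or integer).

x' = [7330/11339, 4069/11339]
P' = [13408/11339 -6368/11339; -6368/11339 13308/11339]

x̄ = F·x = [6, -3]
P̄ = F·P·Fᵀ + Q = [32 16; 16 27]
y = z − H·x̄ = [-10, -4]
S = H·P̄·Hᵀ + R = [31 10; 10 369]
K = P̄·Hᵀ·S⁻¹ = [4944/11339 2816/11339; -4919/11339 2776/11339]
x' = x̄ + K·y = [7330/11339, 4069/11339]
P' = (I − K·H)·P̄ = [13408/11339 -6368/11339; -6368/11339 13308/11339]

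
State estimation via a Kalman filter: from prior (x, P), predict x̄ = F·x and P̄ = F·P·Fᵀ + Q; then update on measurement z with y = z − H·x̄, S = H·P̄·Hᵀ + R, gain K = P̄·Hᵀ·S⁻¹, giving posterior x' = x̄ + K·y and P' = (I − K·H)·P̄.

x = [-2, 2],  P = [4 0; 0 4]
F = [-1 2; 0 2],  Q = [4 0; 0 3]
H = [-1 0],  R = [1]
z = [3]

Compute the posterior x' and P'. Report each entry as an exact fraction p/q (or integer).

x̄ = F·x = [6, 4]
P̄ = F·P·Fᵀ + Q = [24 16; 16 19]
y = z − H·x̄ = [9]
S = H·P̄·Hᵀ + R = [25]
K = P̄·Hᵀ·S⁻¹ = [-24/25; -16/25]
x' = x̄ + K·y = [-66/25, -44/25]
P' = (I − K·H)·P̄ = [24/25 16/25; 16/25 219/25]

x' = [-66/25, -44/25]
P' = [24/25 16/25; 16/25 219/25]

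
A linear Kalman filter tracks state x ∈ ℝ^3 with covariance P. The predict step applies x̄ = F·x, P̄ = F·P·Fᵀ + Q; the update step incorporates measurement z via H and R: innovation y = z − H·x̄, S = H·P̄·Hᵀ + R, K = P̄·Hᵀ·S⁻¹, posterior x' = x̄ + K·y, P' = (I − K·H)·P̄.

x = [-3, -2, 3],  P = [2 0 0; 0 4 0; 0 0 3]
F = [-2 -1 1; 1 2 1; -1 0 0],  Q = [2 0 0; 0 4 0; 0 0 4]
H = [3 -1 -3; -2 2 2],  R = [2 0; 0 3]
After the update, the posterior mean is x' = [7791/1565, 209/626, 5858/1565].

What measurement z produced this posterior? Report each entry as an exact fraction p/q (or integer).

z = [3, -2]

x̄ = F·x = [11, -4, 3]
P̄ = F·P·Fᵀ + Q = [17 -9 4; -9 25 -2; 4 -2 6]
S = H·P̄·Hᵀ + R = [204 -196; -196 219]
K = P̄·Hᵀ·S⁻¹ = [472/1565 108/1565; 247/626 202/313; -219/1565 -196/1565]
x' − x̄ = [-9424/1565, 2713/626, 1163/1565] = K·y
y = (KᵀK)⁻¹·Kᵀ·(x' − x̄) = [-25, 22]
z = y + H·x̄ = [-25, 22] + [28, -24] = [3, -2]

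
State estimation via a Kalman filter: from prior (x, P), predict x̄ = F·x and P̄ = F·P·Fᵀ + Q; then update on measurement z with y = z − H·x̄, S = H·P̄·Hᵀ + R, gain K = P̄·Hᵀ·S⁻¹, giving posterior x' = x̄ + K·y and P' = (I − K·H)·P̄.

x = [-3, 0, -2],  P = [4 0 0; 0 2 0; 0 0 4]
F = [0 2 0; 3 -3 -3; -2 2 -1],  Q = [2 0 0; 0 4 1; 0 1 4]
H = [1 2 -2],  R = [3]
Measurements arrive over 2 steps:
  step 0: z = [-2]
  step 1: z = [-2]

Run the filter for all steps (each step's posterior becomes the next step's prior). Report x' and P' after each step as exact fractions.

step 0: x' = [-200/207, 859/207, 976/207], P' = [590/69 -88/69 212/69; -88/69 1010/69 929/69; 212/69 929/69 1052/69]
step 1: x' = [438706/597147, -837915/199049, -1678702/597147], P' = [2838854/199049 -4290582/199049 -2833334/199049; -4290582/199049 8530814/199049 6259118/199049; -2833334/199049 6259118/199049 4884088/199049]

step 0: x̄ = F·x = [0, -3, 8]
step 0: P̄ = F·P·Fᵀ + Q = [10 -12 8; -12 94 -23; 8 -23 32]
step 0: y = z − H·x̄ = [20]
step 0: S = H·P̄·Hᵀ + R = [621]
step 0: K = P̄·Hᵀ·S⁻¹ = [-10/207; 74/207; -34/207]
step 0: x' = x̄ + K·y = [-200/207, 859/207, 976/207]
step 0: P' = (I − K·H)·P̄ = [590/69 -88/69 212/69; -88/69 1010/69 929/69; 212/69 929/69 1052/69]
step 1: x̄ = F·x = [1718/207, -2035/69, 1142/207]
step 1: P̄ = F·P·Fᵀ + Q = [4178/69 -4054/23 2534/69; -4054/23 12878/23 -3194/23; 2534/69 -3194/23 5564/69]
step 1: y = z − H·x̄ = [12362/207]
step 1: S = H·P̄·Hᵀ + R = [199049/69]
step 1: K = P̄·Hᵀ·S⁻¹ = [-25214/199049; 84270/199049; -27758/199049]
step 1: x' = x̄ + K·y = [438706/597147, -837915/199049, -1678702/597147]
step 1: P' = (I − K·H)·P̄ = [2838854/199049 -4290582/199049 -2833334/199049; -4290582/199049 8530814/199049 6259118/199049; -2833334/199049 6259118/199049 4884088/199049]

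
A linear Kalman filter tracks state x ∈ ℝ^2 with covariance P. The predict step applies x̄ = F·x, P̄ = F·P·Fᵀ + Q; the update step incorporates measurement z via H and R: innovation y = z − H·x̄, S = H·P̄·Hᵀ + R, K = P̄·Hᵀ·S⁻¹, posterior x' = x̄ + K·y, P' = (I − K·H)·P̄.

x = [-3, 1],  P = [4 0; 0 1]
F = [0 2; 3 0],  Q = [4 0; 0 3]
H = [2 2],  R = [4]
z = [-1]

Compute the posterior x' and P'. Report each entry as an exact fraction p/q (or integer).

x̄ = F·x = [2, -9]
P̄ = F·P·Fᵀ + Q = [8 0; 0 39]
y = z − H·x̄ = [13]
S = H·P̄·Hᵀ + R = [192]
K = P̄·Hᵀ·S⁻¹ = [1/12; 13/32]
x' = x̄ + K·y = [37/12, -119/32]
P' = (I − K·H)·P̄ = [20/3 -13/2; -13/2 117/16]

x' = [37/12, -119/32]
P' = [20/3 -13/2; -13/2 117/16]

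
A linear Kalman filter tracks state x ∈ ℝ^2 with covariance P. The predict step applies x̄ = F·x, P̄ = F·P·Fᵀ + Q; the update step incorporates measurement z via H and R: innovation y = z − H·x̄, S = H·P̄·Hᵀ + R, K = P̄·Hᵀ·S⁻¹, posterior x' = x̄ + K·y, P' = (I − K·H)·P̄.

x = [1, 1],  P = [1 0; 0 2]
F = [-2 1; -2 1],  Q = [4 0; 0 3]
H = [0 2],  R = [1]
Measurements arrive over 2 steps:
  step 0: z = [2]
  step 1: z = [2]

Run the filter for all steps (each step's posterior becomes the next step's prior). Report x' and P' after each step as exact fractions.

step 0: x' = [11/37, 35/37], P' = [226/37 6/37; 6/37 9/37]
step 1: x' = [3725/4037, 4013/4037], P' = [27705/4037 889/4037; 889/4037 1000/4037]

step 0: x̄ = F·x = [-1, -1]
step 0: P̄ = F·P·Fᵀ + Q = [10 6; 6 9]
step 0: y = z − H·x̄ = [4]
step 0: S = H·P̄·Hᵀ + R = [37]
step 0: K = P̄·Hᵀ·S⁻¹ = [12/37; 18/37]
step 0: x' = x̄ + K·y = [11/37, 35/37]
step 0: P' = (I − K·H)·P̄ = [226/37 6/37; 6/37 9/37]
step 1: x̄ = F·x = [13/37, 13/37]
step 1: P̄ = F·P·Fᵀ + Q = [1037/37 889/37; 889/37 1000/37]
step 1: y = z − H·x̄ = [48/37]
step 1: S = H·P̄·Hᵀ + R = [4037/37]
step 1: K = P̄·Hᵀ·S⁻¹ = [1778/4037; 2000/4037]
step 1: x' = x̄ + K·y = [3725/4037, 4013/4037]
step 1: P' = (I − K·H)·P̄ = [27705/4037 889/4037; 889/4037 1000/4037]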